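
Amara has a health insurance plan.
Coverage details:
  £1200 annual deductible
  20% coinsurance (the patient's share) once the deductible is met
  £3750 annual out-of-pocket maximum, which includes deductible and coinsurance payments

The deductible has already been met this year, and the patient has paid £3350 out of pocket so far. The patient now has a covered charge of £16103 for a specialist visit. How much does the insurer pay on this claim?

With the deductible met, the entire £16103 is subject to coinsurance.
20% of £16103 = £3220.60 falls to the patient.
Adding £3220.60 to the £3350 already spent would give £6570.60, which exceeds the £3750 cap; the patient pays just £3750 − £3350 = £400.
The insurer covers the remainder: £16103 − £400 = £15703.

£15703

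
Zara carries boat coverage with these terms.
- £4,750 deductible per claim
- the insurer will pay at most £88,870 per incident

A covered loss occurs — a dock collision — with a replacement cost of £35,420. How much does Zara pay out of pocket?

After the deductible, £35,420 − £4,750 = £30,670 remains.
£30,670 ≤ £88,870, so the limit doesn't bind; insurer pays £30,670.
The owner bears the rest of the original loss: £35,420 − £30,670 = £4,750.

£4,750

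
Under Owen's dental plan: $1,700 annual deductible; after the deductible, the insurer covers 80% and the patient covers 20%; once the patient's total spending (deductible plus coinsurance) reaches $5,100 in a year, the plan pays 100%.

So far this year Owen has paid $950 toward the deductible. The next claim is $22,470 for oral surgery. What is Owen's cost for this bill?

$950 of the $1,700 deductible is already met, leaving $750.
The remaining $21,720 (= $22,470 − $750) moves to coinsurance.
20% of $21,720 = $4,344 falls to the patient.
Patient responsibility before any cap: $750 + $4,344 = $5,094.
Year-to-date out-of-pocket would reach $950 + $5,094 = $6,044, above the $5,100 maximum, so the patient pays only $5,100 − $950 = $4,150.

$4,150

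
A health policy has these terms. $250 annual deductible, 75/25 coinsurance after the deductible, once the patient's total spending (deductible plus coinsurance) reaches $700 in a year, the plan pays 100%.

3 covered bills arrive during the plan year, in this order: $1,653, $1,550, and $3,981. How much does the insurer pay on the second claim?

#1 ($1,653): deductible takes $250, $1,403 remains; patient's 25% is $350.75. Cost to patient: $600.75. OOP to date $600.75. Plan pays $1,653 − $600.75 = $1,052.25.
#2 ($1,550): 25% coinsurance on $1,550 = $387.50. That would push OOP to $988.25, over the $700 cap, so patient pays $700 − $600.75 = $99.25. Plan pays $1,550 − $99.25 = $1,450.75.

$1,450.75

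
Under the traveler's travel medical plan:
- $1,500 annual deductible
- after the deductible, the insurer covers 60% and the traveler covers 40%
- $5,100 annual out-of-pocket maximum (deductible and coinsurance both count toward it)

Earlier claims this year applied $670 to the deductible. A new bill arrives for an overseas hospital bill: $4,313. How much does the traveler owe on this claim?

$2,223.20

Remaining deductible: $1,500 − $670 = $830.
The remaining $3,483 (= $4,313 − $830) moves to coinsurance.
Coinsurance: $3,483 × 40% = $1,393.20.
Traveler responsibility before any cap: $830 + $1,393.20 = $2,223.20.
Total out-of-pocket so far would be $670 + $2,223.20 = $2,893.20, below the $5,100 cap — no reduction.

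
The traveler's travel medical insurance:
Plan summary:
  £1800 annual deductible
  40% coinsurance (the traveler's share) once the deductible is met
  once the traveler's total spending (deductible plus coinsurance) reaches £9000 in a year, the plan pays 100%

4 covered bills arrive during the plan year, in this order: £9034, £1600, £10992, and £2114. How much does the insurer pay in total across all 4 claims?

#1 (£9034): £1800 to deductible, leaving £7234; traveler's 40% is £2893.60. Traveler owes £4693.60 (running OOP £4693.60). Plan pays £9034 − £4693.60 = £4340.40.
#2 (£1600): deductible already satisfied, so traveler's share is 40% × £1600 = £640. Cost to traveler: £640. OOP to date £5333.60. Plan pays £1600 − £640 = £960.
#3 (£10992): deductible already satisfied, so traveler's share is 40% × £10992 = £4396.80. That would push OOP to £9730.40, over the £9000 cap, so traveler pays £9000 − £5333.60 = £3666.40. Insurer: £10992 − £3666.40 = £7325.60.
#4 (£2114): deductible met; 40% of £2114 = £845.60. That would push OOP to £9845.60, over the £9000 cap, so traveler pays £9000 − £9000 = £0. Insurer: £2114 − £0 = £2114.
Insurer total = bills − traveler's total = £23740 − £9000 = £14740.

£14740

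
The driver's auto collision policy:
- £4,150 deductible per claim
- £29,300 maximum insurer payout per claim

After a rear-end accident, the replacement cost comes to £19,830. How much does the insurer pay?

Less the £4,150 deductible: £19,830 − £4,150 = £15,680.
£15,680 is within the £29,300 limit, so the insurer pays £15,680.

£15,680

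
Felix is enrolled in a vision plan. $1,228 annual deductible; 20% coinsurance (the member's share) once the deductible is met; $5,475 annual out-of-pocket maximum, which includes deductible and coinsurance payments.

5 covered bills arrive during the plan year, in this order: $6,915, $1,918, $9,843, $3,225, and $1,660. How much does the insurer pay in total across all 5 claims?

#1 ($6,915): $1,228 to deductible, leaving $5,687; coinsurance $5,687 × 20% = $1,137.40. Cost to member: $2,365.40. OOP to date $2,365.40. Plan pays $6,915 − $2,365.40 = $4,549.60.
#2 ($1,918): deductible met; 20% of $1,918 = $383.60. Member owes $383.60 (running OOP $2,749). Insurer: $1,918 − $383.60 = $1,534.40.
#3 ($9,843): deductible met; 20% of $9,843 = $1,968.60. Member owes $1,968.60 (running OOP $4,717.60). Plan pays $9,843 − $1,968.60 = $7,874.40.
#4 ($3,225): 20% coinsurance on $3,225 = $645. Member pays $645; OOP now $5,362.60. Insurer: $3,225 − $645 = $2,580.
#5 ($1,660): deductible already satisfied, so member's share is 20% × $1,660 = $332. Adding that to $5,362.60 gives $5,694.60, past the $5,475 cap; member pays only $5,475 − $5,362.60 = $112.40. Insurer: $1,660 − $112.40 = $1,547.60.
Insurer total: $4,549.60 + $1,534.40 + $7,874.40 + $2,580 + $1,547.60 = $18,086.

$18,086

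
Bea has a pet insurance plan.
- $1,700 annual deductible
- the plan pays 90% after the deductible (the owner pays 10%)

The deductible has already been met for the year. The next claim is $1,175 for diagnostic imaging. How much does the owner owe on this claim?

The deductible is already satisfied, so the full bill goes to coinsurance.
Coinsurance: $1,175 × 10% = $117.50.

$117.50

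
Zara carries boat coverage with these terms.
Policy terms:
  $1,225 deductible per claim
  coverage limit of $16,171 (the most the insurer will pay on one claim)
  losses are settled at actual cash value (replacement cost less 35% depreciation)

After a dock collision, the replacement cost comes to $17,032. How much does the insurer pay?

Depreciate 35%: the covered value is $17,032 × 0.65 = $11,070.80.
Subtract the deductible: $11,070.80 − $1,225 = $9,845.80.
That's under the $16,171 cap, so the insurer reimburses the full $9,845.80.

$9,845.80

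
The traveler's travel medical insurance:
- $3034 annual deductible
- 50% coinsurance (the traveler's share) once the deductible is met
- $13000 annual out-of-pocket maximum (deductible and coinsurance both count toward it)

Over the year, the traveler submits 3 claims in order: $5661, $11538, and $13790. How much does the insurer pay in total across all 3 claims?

#1 ($5661): deductible takes $3034, $2627 remains; coinsurance $2627 × 50% = $1313.50. Traveler pays $4347.50; OOP now $4347.50. Insurer: $5661 − $4347.50 = $1313.50.
#2 ($11538): 50% coinsurance on $11538 = $5769. Cost to traveler: $5769. OOP to date $10116.50. Insurer: $11538 − $5769 = $5769.
#3 ($13790): deductible met; 50% of $13790 = $6895. That would push OOP to $17011.50, over the $13000 cap, so traveler pays $13000 − $10116.50 = $2883.50. Plan pays $13790 − $2883.50 = $10906.50.
Insurer total: $1313.50 + $5769 + $10906.50 = $17989.

$17989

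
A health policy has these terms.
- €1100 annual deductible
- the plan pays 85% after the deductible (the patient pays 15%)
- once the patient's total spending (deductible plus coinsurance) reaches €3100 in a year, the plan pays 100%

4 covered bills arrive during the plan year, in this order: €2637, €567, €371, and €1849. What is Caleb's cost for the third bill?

€55.65

#1 (€2637): deductible takes €1100, €1537 remains; coinsurance €1537 × 15% = €230.55. Cost to patient: €1330.55. OOP to date €1330.55.
#2 (€567): 15% coinsurance on €567 = €85.05. Cost to patient: €85.05. OOP to date €1415.60.
#3 (€371): deductible already satisfied, so patient's share is 15% × €371 = €55.65. Patient owes €55.65 (running OOP €1471.25).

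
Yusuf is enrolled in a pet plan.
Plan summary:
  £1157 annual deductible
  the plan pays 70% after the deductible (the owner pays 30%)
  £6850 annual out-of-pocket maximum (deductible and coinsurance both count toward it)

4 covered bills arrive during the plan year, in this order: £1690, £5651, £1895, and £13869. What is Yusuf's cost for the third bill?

£568.50

#1 (£1690): £1157 to deductible, leaving £533; owner's 30% is £159.90. Owner pays £1316.90; OOP now £1316.90.
#2 (£5651): 30% coinsurance on £5651 = £1695.30. Owner owes £1695.30 (running OOP £3012.20).
#3 (£1895): deductible met; 30% of £1895 = £568.50. Owner pays £568.50; OOP now £3580.70.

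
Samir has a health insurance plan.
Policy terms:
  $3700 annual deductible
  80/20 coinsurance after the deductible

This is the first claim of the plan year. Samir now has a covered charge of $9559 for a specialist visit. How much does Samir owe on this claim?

$4871.80

Deductible not yet touched, so the first $3700 of the bill goes to the deductible.
The remaining $5859 (= $9559 − $3700) moves to coinsurance.
Coinsurance: $5859 × 20% = $1171.80.
So the patient owes $3700 + $1171.80 = $4871.80.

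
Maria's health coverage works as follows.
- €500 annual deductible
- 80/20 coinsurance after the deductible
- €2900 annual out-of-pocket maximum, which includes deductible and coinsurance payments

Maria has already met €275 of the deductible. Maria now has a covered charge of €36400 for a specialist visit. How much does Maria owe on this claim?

€275 of the €500 deductible is already met, leaving €225.
That leaves €36400 − €225 = €36175 for coinsurance.
Patient's 20% share of €36175 is €7235.
That puts the patient's cost at €225 + €7235 = €7460 before any cap.
Adding €7460 to the €275 already spent would give €7735, which exceeds the €2900 cap; the patient pays just €2900 − €275 = €2625.

€2625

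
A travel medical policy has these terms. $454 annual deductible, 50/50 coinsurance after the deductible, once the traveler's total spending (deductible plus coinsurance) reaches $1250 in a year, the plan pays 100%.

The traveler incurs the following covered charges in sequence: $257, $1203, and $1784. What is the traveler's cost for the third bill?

Claim 1 — $257: all of it applies to the deductible. Traveler pays $257; OOP now $257.
Claim 2 — $1203: $197 finishes the deductible; $1006 goes to coinsurance; 50% of $1006 = $503. Traveler owes $700 (running OOP $957).
Claim 3 — $1784: 50% coinsurance on $1784 = $892. OOP would hit $1849 > $1250, so the cap limits the traveler to $1250 − $957 = $293.

$293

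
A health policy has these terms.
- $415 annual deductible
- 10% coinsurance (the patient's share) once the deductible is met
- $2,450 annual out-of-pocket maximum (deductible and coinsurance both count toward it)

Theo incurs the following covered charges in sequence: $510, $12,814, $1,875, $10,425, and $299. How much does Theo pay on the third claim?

Bill 1, $510: deductible takes $415, $95 remains; patient's 10% is $9.50. Patient owes $424.50 (running OOP $424.50).
Bill 2, $12,814: deductible met; 10% of $12,814 = $1,281.40. Patient owes $1,281.40 (running OOP $1,705.90).
Bill 3, $1,875: deductible already satisfied, so patient's share is 10% × $1,875 = $187.50. Patient owes $187.50 (running OOP $1,893.40).

$187.50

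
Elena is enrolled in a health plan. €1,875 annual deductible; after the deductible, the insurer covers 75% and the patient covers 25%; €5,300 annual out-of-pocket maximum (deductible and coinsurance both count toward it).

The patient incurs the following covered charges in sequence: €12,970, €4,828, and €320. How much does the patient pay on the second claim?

€651.25

Bill 1, €12,970: €1,875 to deductible, leaving €11,095; 25% of €11,095 = €2,773.75. Patient pays €4,648.75; OOP now €4,648.75.
Bill 2, €4,828: deductible already satisfied, so patient's share is 25% × €4,828 = €1,207. That would push OOP to €5,855.75, over the €5,300 cap, so patient pays €5,300 − €4,648.75 = €651.25.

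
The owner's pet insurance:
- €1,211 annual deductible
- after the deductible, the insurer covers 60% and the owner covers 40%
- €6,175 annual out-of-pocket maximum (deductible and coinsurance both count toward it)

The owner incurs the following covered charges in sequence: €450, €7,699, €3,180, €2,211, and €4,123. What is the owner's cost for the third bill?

Bill 1, €450: fully absorbed by the deductible. Owner owes €450 (running OOP €450).
Bill 2, €7,699: €761 finishes the deductible; €6,938 goes to coinsurance; owner's 40% is €2,775.20. Owner owes €3,536.20 (running OOP €3,986.20).
Bill 3, €3,180: 40% coinsurance on €3,180 = €1,272. Cost to owner: €1,272. OOP to date €5,258.20.

€1,272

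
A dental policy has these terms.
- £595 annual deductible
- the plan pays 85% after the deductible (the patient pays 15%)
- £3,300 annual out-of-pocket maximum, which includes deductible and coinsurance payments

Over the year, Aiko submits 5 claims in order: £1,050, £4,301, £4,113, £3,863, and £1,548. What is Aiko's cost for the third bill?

Bill 1, £1,050: deductible takes £595, £455 remains; coinsurance £455 × 15% = £68.25. Patient owes £663.25 (running OOP £663.25).
Bill 2, £4,301: deductible already satisfied, so patient's share is 15% × £4,301 = £645.15. Patient pays £645.15; OOP now £1,308.40.
Bill 3, £4,113: deductible met; 15% of £4,113 = £616.95. Patient pays £616.95; OOP now £1,925.35.

£616.95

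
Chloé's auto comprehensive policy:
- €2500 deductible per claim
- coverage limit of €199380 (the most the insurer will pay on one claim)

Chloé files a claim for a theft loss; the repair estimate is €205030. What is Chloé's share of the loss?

Subtract the deductible: €205030 − €2500 = €202530.
€202530 exceeds the €199380 limit, so the insurer pays the limit: €199380.
The policyholder bears the rest of the original loss: €205030 − €199380 = €5650.

€5650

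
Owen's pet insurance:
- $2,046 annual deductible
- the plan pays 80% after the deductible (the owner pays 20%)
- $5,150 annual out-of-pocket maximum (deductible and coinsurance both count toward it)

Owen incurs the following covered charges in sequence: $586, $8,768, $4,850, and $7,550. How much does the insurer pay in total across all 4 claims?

$16,604

Claim 1 — $586: all of it applies to the deductible. Owner owes $586 (running OOP $586). Plan pays $586 − $586 = $0.
Claim 2 — $8,768: $1,460 finishes the deductible; $7,308 goes to coinsurance; owner's 20% is $1,461.60. Cost to owner: $2,921.60. OOP to date $3,507.60. Insurer: $8,768 − $2,921.60 = $5,846.40.
Claim 3 — $4,850: deductible already satisfied, so owner's share is 20% × $4,850 = $970. Owner pays $970; OOP now $4,477.60. Insurer: $4,850 − $970 = $3,880.
Claim 4 — $7,550: 20% coinsurance on $7,550 = $1,510. OOP would hit $5,987.60 > $5,150, so the cap limits the owner to $5,150 − $4,477.60 = $672.40. Insurer: $7,550 − $672.40 = $6,877.60.
Insurer total: $0 + $5,846.40 + $3,880 + $6,877.60 = $16,604.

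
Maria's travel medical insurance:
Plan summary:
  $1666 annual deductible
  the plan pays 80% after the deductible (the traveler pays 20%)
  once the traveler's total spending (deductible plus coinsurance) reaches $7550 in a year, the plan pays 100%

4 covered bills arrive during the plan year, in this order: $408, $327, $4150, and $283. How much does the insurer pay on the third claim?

$2575.20

Claim 1 — $408: all of it applies to the deductible. Traveler pays $408; OOP now $408. Insurer: $408 − $408 = $0.
Claim 2 — $327: all of it applies to the deductible. Traveler owes $327 (running OOP $735). Plan pays $327 − $327 = $0.
Claim 3 — $4150: $931 to deductible, leaving $3219; coinsurance $3219 × 20% = $643.80. Traveler owes $1574.80 (running OOP $2309.80). Plan pays $4150 − $1574.80 = $2575.20.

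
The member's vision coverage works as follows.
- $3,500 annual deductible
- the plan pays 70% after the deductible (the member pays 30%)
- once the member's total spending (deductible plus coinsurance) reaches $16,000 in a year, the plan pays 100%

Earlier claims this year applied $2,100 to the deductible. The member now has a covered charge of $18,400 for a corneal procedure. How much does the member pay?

$2,100 of the $3,500 deductible is already met, leaving $1,400.
That leaves $18,400 − $1,400 = $17,000 for coinsurance.
Member's 30% share of $17,000 is $5,100.
That puts the member's cost at $1,400 + $5,100 = $6,500 before any cap.
Total out-of-pocket so far would be $2,100 + $6,500 = $8,600, below the $16,000 cap — no reduction.

$6,500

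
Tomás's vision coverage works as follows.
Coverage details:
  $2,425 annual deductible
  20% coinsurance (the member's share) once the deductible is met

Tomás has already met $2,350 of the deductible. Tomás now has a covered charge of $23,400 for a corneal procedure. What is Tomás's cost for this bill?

Remaining deductible: $2,425 − $2,350 = $75.
That leaves $23,400 − $75 = $23,325 for coinsurance.
20% of $23,325 = $4,665 falls to the member.
So the member owes $75 + $4,665 = $4,740.

$4,740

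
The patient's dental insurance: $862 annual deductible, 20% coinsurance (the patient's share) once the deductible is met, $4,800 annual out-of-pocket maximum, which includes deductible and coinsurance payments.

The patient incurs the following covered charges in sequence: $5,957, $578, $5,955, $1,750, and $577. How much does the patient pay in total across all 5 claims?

Claim 1 — $5,957: deductible takes $862, $5,095 remains; coinsurance $5,095 × 20% = $1,019. Patient pays $1,881; OOP now $1,881.
Claim 2 — $578: deductible met; 20% of $578 = $115.60. Patient owes $115.60 (running OOP $1,996.60).
Claim 3 — $5,955: deductible already satisfied, so patient's share is 20% × $5,955 = $1,191. Patient pays $1,191; OOP now $3,187.60.
Claim 4 — $1,750: deductible met; 20% of $1,750 = $350. Patient owes $350 (running OOP $3,537.60).
Claim 5 — $577: 20% coinsurance on $577 = $115.40. Patient owes $115.40 (running OOP $3,653).
Summing the patient's payments: $1,881 + $115.60 + $1,191 + $350 + $115.40 = $3,653.

$3,653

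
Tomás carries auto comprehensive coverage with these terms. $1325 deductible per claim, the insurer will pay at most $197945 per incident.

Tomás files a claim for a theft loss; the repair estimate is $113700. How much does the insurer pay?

$112375

Subtract the deductible: $113700 − $1325 = $112375.
That's under the $197945 cap, so the insurer reimburses the full $112375.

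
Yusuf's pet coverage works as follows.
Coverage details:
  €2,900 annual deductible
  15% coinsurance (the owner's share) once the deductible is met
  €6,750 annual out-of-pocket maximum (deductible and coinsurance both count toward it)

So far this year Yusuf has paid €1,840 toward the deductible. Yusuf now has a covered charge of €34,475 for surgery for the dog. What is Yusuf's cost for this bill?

€4,910

€1,840 of the €2,900 deductible is already met, leaving €1,060.
After the €1,060 deductible portion, €34,475 − €1,060 = €33,415 is subject to coinsurance.
15% of €33,415 = €5,012.25 falls to the owner.
That puts the owner's cost at €1,060 + €5,012.25 = €6,072.25 before any cap.
Year-to-date out-of-pocket would reach €1,840 + €6,072.25 = €7,912.25, above the €6,750 maximum, so the owner pays only €6,750 − €1,840 = €4,910.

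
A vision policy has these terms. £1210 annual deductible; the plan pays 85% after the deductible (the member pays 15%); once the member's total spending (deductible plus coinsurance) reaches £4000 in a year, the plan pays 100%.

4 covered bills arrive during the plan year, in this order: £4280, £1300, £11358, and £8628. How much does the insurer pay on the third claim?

£9654.30

Bill 1, £4280: £1210 to deductible, leaving £3070; member's 15% is £460.50. Member pays £1670.50; OOP now £1670.50. Insurer: £4280 − £1670.50 = £2609.50.
Bill 2, £1300: deductible already satisfied, so member's share is 15% × £1300 = £195. Member pays £195; OOP now £1865.50. Plan pays £1300 − £195 = £1105.
Bill 3, £11358: deductible already satisfied, so member's share is 15% × £11358 = £1703.70. Member owes £1703.70 (running OOP £3569.20). Plan pays £11358 − £1703.70 = £9654.30.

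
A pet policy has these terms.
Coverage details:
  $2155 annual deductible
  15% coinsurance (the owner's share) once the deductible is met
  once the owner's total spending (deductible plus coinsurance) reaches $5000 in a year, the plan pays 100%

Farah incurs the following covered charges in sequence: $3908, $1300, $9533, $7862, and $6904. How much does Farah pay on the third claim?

Claim 1 — $3908: $2155 finishes the deductible; $1753 goes to coinsurance; coinsurance $1753 × 15% = $262.95. Cost to owner: $2417.95. OOP to date $2417.95.
Claim 2 — $1300: deductible met; 15% of $1300 = $195. Owner owes $195 (running OOP $2612.95).
Claim 3 — $9533: deductible met; 15% of $9533 = $1429.95. Cost to owner: $1429.95. OOP to date $4042.90.

$1429.95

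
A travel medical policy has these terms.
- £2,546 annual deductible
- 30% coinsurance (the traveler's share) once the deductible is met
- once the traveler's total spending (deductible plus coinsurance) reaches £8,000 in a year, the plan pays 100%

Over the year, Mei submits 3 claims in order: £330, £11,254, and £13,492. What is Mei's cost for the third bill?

£2,742.60

Claim 1 — £330: all of it applies to the deductible. Cost to traveler: £330. OOP to date £330.
Claim 2 — £11,254: deductible takes £2,216, £9,038 remains; 30% of £9,038 = £2,711.40. Traveler owes £4,927.40 (running OOP £5,257.40).
Claim 3 — £13,492: deductible already satisfied, so traveler's share is 30% × £13,492 = £4,047.60. OOP would hit £9,305 > £8,000, so the cap limits the traveler to £8,000 − £5,257.40 = £2,742.60.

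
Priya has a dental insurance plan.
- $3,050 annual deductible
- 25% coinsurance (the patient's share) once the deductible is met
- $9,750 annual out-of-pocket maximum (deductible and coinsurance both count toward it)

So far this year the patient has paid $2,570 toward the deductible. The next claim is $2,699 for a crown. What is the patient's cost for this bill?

$1,034.75

Remaining deductible: $3,050 − $2,570 = $480.
That leaves $2,699 − $480 = $2,219 for coinsurance.
Coinsurance: $2,219 × 25% = $554.75.
Patient responsibility before any cap: $480 + $554.75 = $1,034.75.
Total out-of-pocket so far would be $2,570 + $1,034.75 = $3,604.75, below the $9,750 cap — no reduction.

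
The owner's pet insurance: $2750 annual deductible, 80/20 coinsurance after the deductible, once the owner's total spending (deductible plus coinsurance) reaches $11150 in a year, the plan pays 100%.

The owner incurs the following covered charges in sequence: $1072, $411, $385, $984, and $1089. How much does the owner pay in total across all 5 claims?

$2988.20

#1 ($1072): all of it applies to the deductible. Owner owes $1072 (running OOP $1072).
#2 ($411): fully absorbed by the deductible. Owner owes $411 (running OOP $1483).
#3 ($385): entire amount goes to the deductible. Owner owes $385 (running OOP $1868).
#4 ($984): $882 to deductible, leaving $102; owner's 20% is $20.40. Owner owes $902.40 (running OOP $2770.40).
#5 ($1089): deductible already satisfied, so owner's share is 20% × $1089 = $217.80. Owner owes $217.80 (running OOP $2988.20).
Total paid by the owner: $1072 + $411 + $385 + $902.40 + $217.80 = $2988.20.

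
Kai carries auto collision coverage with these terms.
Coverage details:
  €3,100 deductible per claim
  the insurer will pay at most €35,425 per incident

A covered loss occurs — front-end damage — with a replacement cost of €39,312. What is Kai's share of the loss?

€3,887

After the deductible, €39,312 − €3,100 = €36,212 remains.
The €35,425 per-incident cap binds; insurer pays €35,425.
The driver bears the rest of the original loss: €39,312 − €35,425 = €3,887.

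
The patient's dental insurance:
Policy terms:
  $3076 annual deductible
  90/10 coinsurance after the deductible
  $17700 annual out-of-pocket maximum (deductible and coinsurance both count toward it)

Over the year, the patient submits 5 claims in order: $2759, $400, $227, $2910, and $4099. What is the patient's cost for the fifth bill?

#1 ($2759): fully absorbed by the deductible. Cost to patient: $2759. OOP to date $2759.
#2 ($400): $317 to deductible, leaving $83; coinsurance $83 × 10% = $8.30. Patient owes $325.30 (running OOP $3084.30).
#3 ($227): 10% coinsurance on $227 = $22.70. Cost to patient: $22.70. OOP to date $3107.
#4 ($2910): 10% coinsurance on $2910 = $291. Patient owes $291 (running OOP $3398).
#5 ($4099): 10% coinsurance on $4099 = $409.90. Cost to patient: $409.90. OOP to date $3807.90.

$409.90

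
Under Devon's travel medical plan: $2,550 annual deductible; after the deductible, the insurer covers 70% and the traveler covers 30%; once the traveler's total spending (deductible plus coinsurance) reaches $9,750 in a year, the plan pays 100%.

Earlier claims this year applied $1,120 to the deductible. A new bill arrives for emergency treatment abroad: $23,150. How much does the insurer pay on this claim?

Remaining deductible: $2,550 − $1,120 = $1,430.
The remaining $21,720 (= $23,150 − $1,430) moves to coinsurance.
Coinsurance: $21,720 × 30% = $6,516.
Traveler responsibility before any cap: $1,430 + $6,516 = $7,946.
Cumulative spending $1,120 + $7,946 = $9,066 stays under the $9,750 maximum.
Insurer pays the balance: $23,150 − $7,946 = $15,204.

$15,204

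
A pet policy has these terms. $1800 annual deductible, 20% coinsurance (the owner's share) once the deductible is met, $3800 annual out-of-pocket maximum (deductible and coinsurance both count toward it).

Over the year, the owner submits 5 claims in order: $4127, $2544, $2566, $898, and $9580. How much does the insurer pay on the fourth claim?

Claim 1 — $4127: deductible takes $1800, $2327 remains; coinsurance $2327 × 20% = $465.40. Cost to owner: $2265.40. OOP to date $2265.40. Plan pays $4127 − $2265.40 = $1861.60.
Claim 2 — $2544: deductible already satisfied, so owner's share is 20% × $2544 = $508.80. Owner owes $508.80 (running OOP $2774.20). Insurer: $2544 − $508.80 = $2035.20.
Claim 3 — $2566: 20% coinsurance on $2566 = $513.20. Cost to owner: $513.20. OOP to date $3287.40. Plan pays $2566 − $513.20 = $2052.80.
Claim 4 — $898: deductible already satisfied, so owner's share is 20% × $898 = $179.60. Cost to owner: $179.60. OOP to date $3467. Insurer: $898 − $179.60 = $718.40.

$718.40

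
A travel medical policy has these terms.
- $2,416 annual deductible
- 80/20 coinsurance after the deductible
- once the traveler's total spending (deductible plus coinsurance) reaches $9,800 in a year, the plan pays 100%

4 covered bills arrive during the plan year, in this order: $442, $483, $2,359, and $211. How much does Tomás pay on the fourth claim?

$42.20

Claim 1 — $442: entire amount goes to the deductible. Traveler pays $442; OOP now $442.
Claim 2 — $483: all of it applies to the deductible. Traveler owes $483 (running OOP $925).
Claim 3 — $2,359: $1,491 finishes the deductible; $868 goes to coinsurance; coinsurance $868 × 20% = $173.60. Traveler owes $1,664.60 (running OOP $2,589.60).
Claim 4 — $211: deductible already satisfied, so traveler's share is 20% × $211 = $42.20. Cost to traveler: $42.20. OOP to date $2,631.80.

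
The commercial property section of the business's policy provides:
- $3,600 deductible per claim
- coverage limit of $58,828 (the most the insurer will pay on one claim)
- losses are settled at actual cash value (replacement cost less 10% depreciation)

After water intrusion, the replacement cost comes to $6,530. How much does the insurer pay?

Depreciate 10%: the covered value is $6,530 × 0.9 = $5,877.
Less the $3,600 deductible: $5,877 − $3,600 = $2,277.
That's under the $58,828 cap, so the insurer reimburses the full $2,277.

$2,277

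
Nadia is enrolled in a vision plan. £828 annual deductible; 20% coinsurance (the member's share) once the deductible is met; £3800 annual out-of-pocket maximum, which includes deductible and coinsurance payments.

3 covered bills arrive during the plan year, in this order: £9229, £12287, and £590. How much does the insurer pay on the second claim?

£10995.20

Claim 1 (£9229): £828 finishes the deductible; £8401 goes to coinsurance; coinsurance £8401 × 20% = £1680.20. Member owes £2508.20 (running OOP £2508.20). Plan pays £9229 − £2508.20 = £6720.80.
Claim 2 (£12287): deductible met; 20% of £12287 = £2457.40. Adding that to £2508.20 gives £4965.60, past the £3800 cap; member pays only £3800 − £2508.20 = £1291.80. Plan pays £12287 − £1291.80 = £10995.20.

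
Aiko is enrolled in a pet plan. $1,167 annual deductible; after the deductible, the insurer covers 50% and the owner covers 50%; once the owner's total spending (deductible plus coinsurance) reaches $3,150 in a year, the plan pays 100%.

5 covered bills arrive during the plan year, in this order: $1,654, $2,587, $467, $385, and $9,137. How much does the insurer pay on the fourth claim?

$192.50

Claim 1 ($1,654): $1,167 to deductible, leaving $487; owner's 50% is $243.50. Cost to owner: $1,410.50. OOP to date $1,410.50. Plan pays $1,654 − $1,410.50 = $243.50.
Claim 2 ($2,587): deductible already satisfied, so owner's share is 50% × $2,587 = $1,293.50. Cost to owner: $1,293.50. OOP to date $2,704. Insurer: $2,587 − $1,293.50 = $1,293.50.
Claim 3 ($467): 50% coinsurance on $467 = $233.50. Owner pays $233.50; OOP now $2,937.50. Plan pays $467 − $233.50 = $233.50.
Claim 4 ($385): 50% coinsurance on $385 = $192.50. Owner owes $192.50 (running OOP $3,130). Insurer: $385 − $192.50 = $192.50.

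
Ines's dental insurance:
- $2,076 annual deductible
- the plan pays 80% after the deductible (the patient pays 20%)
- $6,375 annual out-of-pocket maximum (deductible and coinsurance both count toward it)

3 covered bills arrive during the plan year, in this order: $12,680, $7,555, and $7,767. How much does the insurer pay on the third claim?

$7,099.80

#1 ($12,680): $2,076 finishes the deductible; $10,604 goes to coinsurance; coinsurance $10,604 × 20% = $2,120.80. Cost to patient: $4,196.80. OOP to date $4,196.80. Insurer: $12,680 − $4,196.80 = $8,483.20.
#2 ($7,555): 20% coinsurance on $7,555 = $1,511. Patient pays $1,511; OOP now $5,707.80. Insurer: $7,555 − $1,511 = $6,044.
#3 ($7,767): 20% coinsurance on $7,767 = $1,553.40. That would push OOP to $7,261.20, over the $6,375 cap, so patient pays $6,375 − $5,707.80 = $667.20. Plan pays $7,767 − $667.20 = $7,099.80.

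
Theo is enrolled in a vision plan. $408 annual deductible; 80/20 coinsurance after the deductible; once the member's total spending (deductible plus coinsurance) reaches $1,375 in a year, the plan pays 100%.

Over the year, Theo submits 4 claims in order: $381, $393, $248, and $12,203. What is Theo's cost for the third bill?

$49.60

Claim 1 — $381: entire amount goes to the deductible. Cost to member: $381. OOP to date $381.
Claim 2 — $393: $27 to deductible, leaving $366; member's 20% is $73.20. Cost to member: $100.20. OOP to date $481.20.
Claim 3 — $248: 20% coinsurance on $248 = $49.60. Cost to member: $49.60. OOP to date $530.80.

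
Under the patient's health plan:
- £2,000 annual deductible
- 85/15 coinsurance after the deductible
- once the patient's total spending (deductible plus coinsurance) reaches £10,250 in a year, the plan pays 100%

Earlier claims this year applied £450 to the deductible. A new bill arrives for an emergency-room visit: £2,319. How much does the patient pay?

£1,665.35

Deductible still to meet: £2,000 − £450 = £1,550.
The remaining £769 (= £2,319 − £1,550) moves to coinsurance.
Coinsurance: £769 × 15% = £115.35.
So the patient owes £1,550 + £115.35 = £1,665.35 before any cap.
Cumulative spending £450 + £1,665.35 = £2,115.35 stays under the £10,250 maximum.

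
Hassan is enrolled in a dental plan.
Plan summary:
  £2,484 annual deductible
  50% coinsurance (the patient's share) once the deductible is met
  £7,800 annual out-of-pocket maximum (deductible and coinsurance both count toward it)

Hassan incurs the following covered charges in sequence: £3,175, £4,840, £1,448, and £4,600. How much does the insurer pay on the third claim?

Bill 1, £3,175: £2,484 to deductible, leaving £691; coinsurance £691 × 50% = £345.50. Cost to patient: £2,829.50. OOP to date £2,829.50. Insurer: £3,175 − £2,829.50 = £345.50.
Bill 2, £4,840: 50% coinsurance on £4,840 = £2,420. Cost to patient: £2,420. OOP to date £5,249.50. Insurer: £4,840 − £2,420 = £2,420.
Bill 3, £1,448: deductible already satisfied, so patient's share is 50% × £1,448 = £724. Patient owes £724 (running OOP £5,973.50). Insurer: £1,448 − £724 = £724.

£724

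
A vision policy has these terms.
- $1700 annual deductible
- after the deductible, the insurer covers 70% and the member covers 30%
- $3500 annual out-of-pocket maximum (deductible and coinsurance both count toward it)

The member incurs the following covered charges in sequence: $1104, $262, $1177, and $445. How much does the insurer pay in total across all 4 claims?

$901.60

Claim 1 ($1104): fully absorbed by the deductible. Member owes $1104 (running OOP $1104). Plan pays $1104 − $1104 = $0.
Claim 2 ($262): entire amount goes to the deductible. Member pays $262; OOP now $1366. Insurer: $262 − $262 = $0.
Claim 3 ($1177): $334 to deductible, leaving $843; coinsurance $843 × 30% = $252.90. Cost to member: $586.90. OOP to date $1952.90. Insurer: $1177 − $586.90 = $590.10.
Claim 4 ($445): deductible already satisfied, so member's share is 30% × $445 = $133.50. Cost to member: $133.50. OOP to date $2086.40. Insurer: $445 − $133.50 = $311.50.
Insurer total = bills − member's total = $2988 − $2086.40 = $901.60.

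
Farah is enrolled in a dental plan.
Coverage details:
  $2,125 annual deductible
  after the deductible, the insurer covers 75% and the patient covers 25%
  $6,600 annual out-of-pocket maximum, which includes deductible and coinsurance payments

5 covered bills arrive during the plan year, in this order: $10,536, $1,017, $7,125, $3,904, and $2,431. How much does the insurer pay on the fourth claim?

$3,567.25

#1 ($10,536): deductible takes $2,125, $8,411 remains; patient's 25% is $2,102.75. Patient pays $4,227.75; OOP now $4,227.75. Plan pays $10,536 − $4,227.75 = $6,308.25.
#2 ($1,017): deductible met; 25% of $1,017 = $254.25. Cost to patient: $254.25. OOP to date $4,482. Insurer: $1,017 − $254.25 = $762.75.
#3 ($7,125): deductible met; 25% of $7,125 = $1,781.25. Patient owes $1,781.25 (running OOP $6,263.25). Plan pays $7,125 − $1,781.25 = $5,343.75.
#4 ($3,904): 25% coinsurance on $3,904 = $976. That would push OOP to $7,239.25, over the $6,600 cap, so patient pays $6,600 − $6,263.25 = $336.75. Insurer: $3,904 − $336.75 = $3,567.25.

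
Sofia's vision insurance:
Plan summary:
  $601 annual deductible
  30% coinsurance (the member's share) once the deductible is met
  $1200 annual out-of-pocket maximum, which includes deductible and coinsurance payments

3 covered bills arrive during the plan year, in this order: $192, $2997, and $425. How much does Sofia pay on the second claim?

Bill 1, $192: fully absorbed by the deductible. Member pays $192; OOP now $192.
Bill 2, $2997: $409 to deductible, leaving $2588; 30% of $2588 = $776.40. Together that's $409 + $776.40 = $1185.40. OOP would hit $1377.40 > $1200, so the cap limits the member to $1200 − $192 = $1008.

$1008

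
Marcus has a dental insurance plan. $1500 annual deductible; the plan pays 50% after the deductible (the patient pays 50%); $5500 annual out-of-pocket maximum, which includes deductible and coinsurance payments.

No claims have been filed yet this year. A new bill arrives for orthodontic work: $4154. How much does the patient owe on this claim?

$2827

Nothing has been paid toward the $1500 deductible, so the first $1500 of this charge is applied there.
After the $1500 deductible portion, $4154 − $1500 = $2654 is subject to coinsurance.
50% of $2654 = $1327 falls to the patient.
Patient responsibility before any cap: $1500 + $1327 = $2827.
Year-to-date out-of-pocket becomes $0 + $2827 = $2827, still under the $5500 maximum, so no cap applies.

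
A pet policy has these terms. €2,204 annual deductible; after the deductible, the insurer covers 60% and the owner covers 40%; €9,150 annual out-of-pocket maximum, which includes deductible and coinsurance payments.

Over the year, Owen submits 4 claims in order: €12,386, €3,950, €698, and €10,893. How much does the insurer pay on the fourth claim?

Claim 1 — €12,386: €2,204 finishes the deductible; €10,182 goes to coinsurance; coinsurance €10,182 × 40% = €4,072.80. Owner owes €6,276.80 (running OOP €6,276.80). Insurer: €12,386 − €6,276.80 = €6,109.20.
Claim 2 — €3,950: 40% coinsurance on €3,950 = €1,580. Owner owes €1,580 (running OOP €7,856.80). Plan pays €3,950 − €1,580 = €2,370.
Claim 3 — €698: deductible already satisfied, so owner's share is 40% × €698 = €279.20. Owner pays €279.20; OOP now €8,136. Insurer: €698 − €279.20 = €418.80.
Claim 4 — €10,893: deductible met; 40% of €10,893 = €4,357.20. That would push OOP to €12,493.20, over the €9,150 cap, so owner pays €9,150 − €8,136 = €1,014. Insurer: €10,893 − €1,014 = €9,879.

€9,879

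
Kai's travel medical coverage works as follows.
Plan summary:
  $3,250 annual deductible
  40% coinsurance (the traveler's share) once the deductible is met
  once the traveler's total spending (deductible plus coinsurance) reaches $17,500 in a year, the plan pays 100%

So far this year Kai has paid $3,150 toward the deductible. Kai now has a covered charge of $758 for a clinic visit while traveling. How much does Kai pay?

$363.20

Remaining deductible: $3,250 − $3,150 = $100.
That leaves $758 − $100 = $658 for coinsurance.
Coinsurance: $658 × 40% = $263.20.
That puts the traveler's cost at $100 + $263.20 = $363.20 before any cap.
Year-to-date out-of-pocket becomes $3,150 + $363.20 = $3,513.20, still under the $17,500 maximum, so no cap applies.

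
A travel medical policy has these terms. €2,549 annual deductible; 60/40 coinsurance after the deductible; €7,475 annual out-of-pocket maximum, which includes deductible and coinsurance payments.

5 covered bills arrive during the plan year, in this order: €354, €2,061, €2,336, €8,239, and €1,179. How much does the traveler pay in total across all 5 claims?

€7,197

#1 (€354): fully absorbed by the deductible. Traveler pays €354; OOP now €354.
#2 (€2,061): fully absorbed by the deductible. Traveler owes €2,061 (running OOP €2,415).
#3 (€2,336): deductible takes €134, €2,202 remains; traveler's 40% is €880.80. Cost to traveler: €1,014.80. OOP to date €3,429.80.
#4 (€8,239): 40% coinsurance on €8,239 = €3,295.60. Traveler pays €3,295.60; OOP now €6,725.40.
#5 (€1,179): 40% coinsurance on €1,179 = €471.60. Traveler owes €471.60 (running OOP €7,197).
Total paid by the traveler: €354 + €2,061 + €1,014.80 + €3,295.60 + €471.60 = €7,197.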